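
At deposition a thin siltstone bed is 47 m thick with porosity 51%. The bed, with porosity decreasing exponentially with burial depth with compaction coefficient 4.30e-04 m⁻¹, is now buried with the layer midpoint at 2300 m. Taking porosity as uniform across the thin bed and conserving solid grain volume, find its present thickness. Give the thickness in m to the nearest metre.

28 m

Working in km (1 km = 1000 m; c in km⁻¹ = c in m⁻¹ × 1000):
Porosity at 2.3 km: phi = 0.51·exp(−0.43×2.3) = 0.1897
Solid-volume conservation: h(1−phi) = h₀(1−phi₀) ⇒ h = h₀·(1−phi₀)/(1−phi)
h = 0.047 × (1 − 0.51)/(1 − 0.1897) = 0.047 × 0.6047 = 0.0284 km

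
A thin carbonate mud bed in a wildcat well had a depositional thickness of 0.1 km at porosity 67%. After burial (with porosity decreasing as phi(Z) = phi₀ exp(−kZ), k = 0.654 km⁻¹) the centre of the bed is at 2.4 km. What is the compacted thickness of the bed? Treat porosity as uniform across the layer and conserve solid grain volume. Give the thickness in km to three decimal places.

0.038 km

Porosity at 2.4 km: phi = 0.67·exp(−0.654×2.4) = 0.1394
Solid-volume conservation: h(1−phi) = h₀(1−phi₀) ⇒ h = h₀·(1−phi₀)/(1−phi)
h = 0.1 × (1 − 0.67)/(1 − 0.1394) = 0.1 × 0.3835 = 0.0383 km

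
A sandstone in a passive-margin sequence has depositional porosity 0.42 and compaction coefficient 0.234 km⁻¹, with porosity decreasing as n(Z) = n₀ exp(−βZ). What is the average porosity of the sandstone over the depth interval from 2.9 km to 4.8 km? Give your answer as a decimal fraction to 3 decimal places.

0.172

⟨n⟩ = (1/(Z₂−Z₁)) ∫ n₀ e^(−βZ) dZ = n₀·(e^(−β·Z₁) − e^(−β·Z₂)) / (β·(Z₂−Z₁))
e^(−0.234×2.9) = 0.5073; e^(−0.234×4.8) = 0.3252
⟨n⟩ = 0.42 × (0.5073 − 0.3252) / (0.234 × 1.9) = 0.42 × 0.4096 = 0.1720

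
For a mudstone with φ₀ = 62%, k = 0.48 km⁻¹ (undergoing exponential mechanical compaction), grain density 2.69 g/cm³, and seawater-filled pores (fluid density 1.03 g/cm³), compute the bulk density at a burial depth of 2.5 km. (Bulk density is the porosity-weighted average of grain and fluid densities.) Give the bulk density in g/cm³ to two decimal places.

Porosity at depth: φ = 0.62·exp(−0.48×2.5) = 0.62×0.3012 = 0.1867
Bulk density: ρ_b = (1−φ)ρ_g + φ·ρ_f = 0.8133×2.69 + 0.1867×1.03
       = 2.188 + 0.192 = 2.380 g/cm³

2.38 g/cm³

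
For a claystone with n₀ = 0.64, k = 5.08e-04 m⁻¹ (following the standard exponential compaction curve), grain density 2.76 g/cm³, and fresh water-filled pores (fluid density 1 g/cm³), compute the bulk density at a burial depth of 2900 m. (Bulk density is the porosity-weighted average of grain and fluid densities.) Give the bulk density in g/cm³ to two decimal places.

Working in km (1 km = 1000 m; k in km⁻¹ = k in m⁻¹ × 1000):
Porosity at depth: n = 0.64·exp(−0.508×2.9) = 0.64×0.2292 = 0.1467
Bulk density: ρ_b = (1−n)ρ_g + n·ρ_f = 0.8533×2.76 + 0.1467×1
       = 2.355 + 0.147 = 2.502 g/cm³

2.50 g/cm³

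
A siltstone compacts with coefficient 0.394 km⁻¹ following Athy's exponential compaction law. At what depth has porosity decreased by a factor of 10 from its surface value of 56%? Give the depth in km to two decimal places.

5.84 km

n/n₀ = 1/10 ⇒ exp(−β·d) = 1/10 ⇒ d = ln(10) / β
d = 2.3026 / 0.394 = 5.844 km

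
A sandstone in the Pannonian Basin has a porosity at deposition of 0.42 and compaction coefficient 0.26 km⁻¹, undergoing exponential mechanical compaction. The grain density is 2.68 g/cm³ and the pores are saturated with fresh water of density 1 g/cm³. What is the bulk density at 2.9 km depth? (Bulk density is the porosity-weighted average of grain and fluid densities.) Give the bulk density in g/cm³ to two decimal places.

2.35 g/cm³

Porosity at depth: phi = 0.42·exp(−0.26×2.9) = 0.42×0.4705 = 0.1976
Bulk density: ρ_b = (1−phi)ρ_g + phi·ρ_f = 0.8024×2.68 + 0.1976×1
       = 2.150 + 0.198 = 2.348 g/cm³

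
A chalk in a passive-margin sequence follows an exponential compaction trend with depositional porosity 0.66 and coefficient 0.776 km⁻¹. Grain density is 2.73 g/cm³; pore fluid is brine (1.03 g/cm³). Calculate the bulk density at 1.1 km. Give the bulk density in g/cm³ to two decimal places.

Porosity at depth: phi = 0.66·exp(−0.776×1.1) = 0.66×0.4259 = 0.2811
Bulk density: ρ_b = (1−phi)ρ_g + phi·ρ_f = 0.7189×2.73 + 0.2811×1.03
       = 1.963 + 0.290 = 2.252 g/cm³

2.25 g/cm³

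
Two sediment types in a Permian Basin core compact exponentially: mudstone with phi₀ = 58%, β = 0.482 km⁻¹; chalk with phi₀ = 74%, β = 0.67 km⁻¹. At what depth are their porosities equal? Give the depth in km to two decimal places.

Set phi₀ₐ e^(−βₐd) = phi₀ᵦ e^(−βᵦd) ⇒ ln(phi₀ₐ/phi₀ᵦ) = (βₐ − βᵦ)·d
d = ln(0.58/0.74) / (0.482 − 0.67) = -0.2436 / -0.188 = 1.296 km

1.30 km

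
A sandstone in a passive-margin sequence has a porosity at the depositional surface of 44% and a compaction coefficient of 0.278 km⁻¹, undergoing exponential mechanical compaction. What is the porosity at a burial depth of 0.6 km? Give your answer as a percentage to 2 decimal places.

37.24%

phi = phi₀·exp(−β·d) = 0.44 × exp(−0.278 × 0.6) = 0.44 × exp(−0.1668)
  = 0.44 × 0.8464 = 0.3724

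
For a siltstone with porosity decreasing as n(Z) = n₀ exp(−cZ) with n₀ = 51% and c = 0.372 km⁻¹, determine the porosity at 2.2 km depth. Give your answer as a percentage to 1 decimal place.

n = n₀·exp(−c·Z) = 0.51 × exp(−0.372 × 2.2) = 0.51 × exp(−0.8184)
  = 0.51 × 0.4411 = 0.2250

22.5%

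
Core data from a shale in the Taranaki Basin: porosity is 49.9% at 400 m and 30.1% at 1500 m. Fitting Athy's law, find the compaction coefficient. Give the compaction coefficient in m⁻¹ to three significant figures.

0.000460 m⁻¹

Working in km (1 km = 1000 m; β in km⁻¹ = β in m⁻¹ × 1000):
Athy: phi(z) = phi₀ e^(−βz) ⇒ phi₁/phi₂ = e^{β(z₂−z₁)} ⇒ β = ln(phi₁/phi₂)/(z₂−z₁)
β = ln(0.499/0.301) / (1.5 − 0.4) = ln(1.658) / 1.1 = 0.5055 / 1.1 = 0.4595 km⁻¹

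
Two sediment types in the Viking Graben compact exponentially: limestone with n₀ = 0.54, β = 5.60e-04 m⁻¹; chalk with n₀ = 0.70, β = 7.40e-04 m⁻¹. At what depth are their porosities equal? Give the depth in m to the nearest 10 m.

1440 m

Working in km (1 km = 1000 m; β in km⁻¹ = β in m⁻¹ × 1000):
Set n₀ₐ e^(−βₐz) = n₀ᵦ e^(−βᵦz) ⇒ ln(n₀ₐ/n₀ᵦ) = (βₐ − βᵦ)·z
z = ln(0.54/0.7) / (0.56 − 0.74) = -0.2595 / -0.18 = 1.442 km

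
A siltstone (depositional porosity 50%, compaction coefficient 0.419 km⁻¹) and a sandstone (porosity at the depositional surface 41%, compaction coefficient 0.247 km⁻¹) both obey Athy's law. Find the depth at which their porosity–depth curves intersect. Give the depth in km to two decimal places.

Set phi₀ₐ e^(−βₐd) = phi₀ᵦ e^(−βᵦd) ⇒ ln(phi₀ₐ/phi₀ᵦ) = (βₐ − βᵦ)·d
d = ln(0.5/0.41) / (0.419 − 0.247) = 0.1985 / 0.172 = 1.154 km

1.15 km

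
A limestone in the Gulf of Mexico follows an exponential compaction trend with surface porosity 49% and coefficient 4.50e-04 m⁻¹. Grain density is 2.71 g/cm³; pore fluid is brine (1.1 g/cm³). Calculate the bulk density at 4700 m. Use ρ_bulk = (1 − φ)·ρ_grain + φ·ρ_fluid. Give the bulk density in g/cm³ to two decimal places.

Working in km (1 km = 1000 m; k in km⁻¹ = k in m⁻¹ × 1000):
Porosity at depth: phi = 0.49·exp(−0.45×4.7) = 0.49×0.1206 = 0.0591
Bulk density: ρ_b = (1−phi)ρ_g + phi·ρ_f = 0.9409×2.71 + 0.0591×1.1
       = 2.550 + 0.065 = 2.615 g/cm³

2.61 g/cm³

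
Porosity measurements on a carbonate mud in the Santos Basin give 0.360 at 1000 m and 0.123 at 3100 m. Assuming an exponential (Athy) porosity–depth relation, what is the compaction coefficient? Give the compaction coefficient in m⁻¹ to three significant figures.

Working in km (1 km = 1000 m; β in km⁻¹ = β in m⁻¹ × 1000):
Athy: n(Z) = n₀ e^(−βZ) ⇒ n₁/n₂ = e^{β(Z₂−Z₁)} ⇒ β = ln(n₁/n₂)/(Z₂−Z₁)
β = ln(0.36/0.123) / (3.1 − 1) = ln(2.927) / 2.1 = 1.0739 / 2.1 = 0.5114 km⁻¹

0.000511 m⁻¹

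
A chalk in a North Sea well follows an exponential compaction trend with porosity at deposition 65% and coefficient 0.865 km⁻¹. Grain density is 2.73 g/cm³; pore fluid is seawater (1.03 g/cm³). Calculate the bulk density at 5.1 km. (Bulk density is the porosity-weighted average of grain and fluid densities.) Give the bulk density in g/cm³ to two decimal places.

2.72 g/cm³

Porosity at depth: phi = 0.65·exp(−0.865×5.1) = 0.65×0.0121 = 0.0079
Bulk density: ρ_b = (1−phi)ρ_g + phi·ρ_f = 0.9921×2.73 + 0.0079×1.03
       = 2.708 + 0.008 = 2.717 g/cm³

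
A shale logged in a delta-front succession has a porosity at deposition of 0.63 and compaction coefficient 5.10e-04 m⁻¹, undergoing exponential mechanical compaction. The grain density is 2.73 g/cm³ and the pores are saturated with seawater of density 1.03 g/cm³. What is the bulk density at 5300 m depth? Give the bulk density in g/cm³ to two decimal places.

Working in km (1 km = 1000 m; k in km⁻¹ = k in m⁻¹ × 1000):
Porosity at depth: n = 0.63·exp(−0.51×5.3) = 0.63×0.0670 = 0.0422
Bulk density: ρ_b = (1−n)ρ_g + n·ρ_f = 0.9578×2.73 + 0.0422×1.03
       = 2.615 + 0.043 = 2.658 g/cm³

2.66 g/cm³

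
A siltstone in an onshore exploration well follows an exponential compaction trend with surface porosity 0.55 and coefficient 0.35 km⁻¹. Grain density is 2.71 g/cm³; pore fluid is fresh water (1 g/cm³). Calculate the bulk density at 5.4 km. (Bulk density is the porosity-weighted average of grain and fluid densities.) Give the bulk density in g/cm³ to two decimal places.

2.57 g/cm³

Porosity at depth: φ = 0.55·exp(−0.35×5.4) = 0.55×0.1511 = 0.0831
Bulk density: ρ_b = (1−φ)ρ_g + φ·ρ_f = 0.9169×2.71 + 0.0831×1
       = 2.485 + 0.083 = 2.568 g/cm³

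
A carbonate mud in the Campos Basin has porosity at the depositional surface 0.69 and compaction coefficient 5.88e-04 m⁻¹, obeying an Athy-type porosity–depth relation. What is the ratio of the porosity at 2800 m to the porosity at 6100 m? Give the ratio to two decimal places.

Working in km (1 km = 1000 m; β in km⁻¹ = β in m⁻¹ × 1000):
n(z₁)/n(z₂) = e^(−β·z₁)/e^(−β·z₂) = e^{β(z₂−z₁)}
= exp(0.588 × 3.3) = exp(1.94) = 6.9615

6.96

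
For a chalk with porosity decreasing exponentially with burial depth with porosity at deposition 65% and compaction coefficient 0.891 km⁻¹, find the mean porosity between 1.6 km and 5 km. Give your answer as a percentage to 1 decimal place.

4.9%

⟨n⟩ = (1/(d₂−d₁)) ∫ n₀ e^(−βd) dd = n₀·(e^(−β·d₁) − e^(−β·d₂)) / (β·(d₂−d₁))
e^(−0.891×1.6) = 0.2404; e^(−0.891×5) = 0.0116
⟨n⟩ = 0.65 × (0.2404 − 0.0116) / (0.891 × 3.4) = 0.65 × 0.0755 = 0.0491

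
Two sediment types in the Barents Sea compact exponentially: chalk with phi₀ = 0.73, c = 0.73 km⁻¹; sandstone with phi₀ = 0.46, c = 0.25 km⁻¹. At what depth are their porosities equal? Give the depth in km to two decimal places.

Set phi₀ₐ e^(−cₐz) = phi₀ᵦ e^(−cᵦz) ⇒ ln(phi₀ₐ/phi₀ᵦ) = (cₐ − cᵦ)·z
z = ln(0.73/0.46) / (0.73 − 0.25) = 0.4618 / 0.48 = 0.962 km

0.96 km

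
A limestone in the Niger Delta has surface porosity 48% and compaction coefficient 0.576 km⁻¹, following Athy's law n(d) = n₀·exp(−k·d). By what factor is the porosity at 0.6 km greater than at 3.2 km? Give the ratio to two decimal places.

n(d₁)/n(d₂) = e^(−k·d₁)/e^(−k·d₂) = e^{k(d₂−d₁)}
= exp(0.576 × 2.6) = exp(1.498) = 4.4709

4.47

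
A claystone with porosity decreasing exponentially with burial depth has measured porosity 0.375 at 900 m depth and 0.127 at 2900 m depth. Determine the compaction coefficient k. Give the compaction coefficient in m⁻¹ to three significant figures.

Working in km (1 km = 1000 m; k in km⁻¹ = k in m⁻¹ × 1000):
Athy: φ(z) = φ₀ e^(−kz) ⇒ φ₁/φ₂ = e^{k(z₂−z₁)} ⇒ k = ln(φ₁/φ₂)/(z₂−z₁)
k = ln(0.375/0.127) / (2.9 − 0.9) = ln(2.953) / 2 = 1.0827 / 2 = 0.5414 km⁻¹

0.000541 m⁻¹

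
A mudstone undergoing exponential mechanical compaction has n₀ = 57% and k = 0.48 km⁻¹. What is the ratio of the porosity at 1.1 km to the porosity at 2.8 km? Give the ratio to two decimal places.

2.26

n(z₁)/n(z₂) = e^(−k·z₁)/e^(−k·z₂) = e^{k(z₂−z₁)}
= exp(0.48 × 1.7) = exp(0.816) = 2.2614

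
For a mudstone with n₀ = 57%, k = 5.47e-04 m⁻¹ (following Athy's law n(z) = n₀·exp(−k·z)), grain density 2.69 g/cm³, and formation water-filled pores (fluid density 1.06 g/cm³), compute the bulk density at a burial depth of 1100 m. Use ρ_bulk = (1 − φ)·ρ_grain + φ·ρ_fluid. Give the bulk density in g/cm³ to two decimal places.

2.18 g/cm³

Working in km (1 km = 1000 m; k in km⁻¹ = k in m⁻¹ × 1000):
Porosity at depth: n = 0.57·exp(−0.547×1.1) = 0.57×0.5479 = 0.3123
Bulk density: ρ_b = (1−n)ρ_g + n·ρ_f = 0.6877×2.69 + 0.3123×1.06
       = 1.850 + 0.331 = 2.181 g/cm³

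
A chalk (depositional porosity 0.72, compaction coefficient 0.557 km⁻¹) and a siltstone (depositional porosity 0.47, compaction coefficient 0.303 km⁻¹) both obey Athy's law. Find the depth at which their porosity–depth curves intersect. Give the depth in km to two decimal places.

1.68 km

Set φ₀ₐ e^(−cₐd) = φ₀ᵦ e^(−cᵦd) ⇒ ln(φ₀ₐ/φ₀ᵦ) = (cₐ − cᵦ)·d
d = ln(0.72/0.47) / (0.557 − 0.303) = 0.4265 / 0.254 = 1.679 km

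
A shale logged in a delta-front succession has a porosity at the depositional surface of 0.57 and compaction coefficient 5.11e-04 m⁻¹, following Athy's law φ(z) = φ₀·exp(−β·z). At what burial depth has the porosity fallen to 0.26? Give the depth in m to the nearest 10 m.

1540 m

Working in km (1 km = 1000 m; β in km⁻¹ = β in m⁻¹ × 1000):
Invert Athy's law: z = ln(φ₀/φ) / β
z = ln(0.57/0.26) / 0.511 = ln(2.192) / 0.511 = 0.7850 / 0.511 = 1.536 km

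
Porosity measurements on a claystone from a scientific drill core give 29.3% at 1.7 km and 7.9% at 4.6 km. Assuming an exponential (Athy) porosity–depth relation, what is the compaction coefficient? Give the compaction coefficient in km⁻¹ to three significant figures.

Athy: n(z) = n₀ e^(−cz) ⇒ n₁/n₂ = e^{c(z₂−z₁)} ⇒ c = ln(n₁/n₂)/(z₂−z₁)
c = ln(0.293/0.079) / (4.6 − 1.7) = ln(3.709) / 2.9 = 1.3107 / 2.9 = 0.452 km⁻¹

0.452 km⁻¹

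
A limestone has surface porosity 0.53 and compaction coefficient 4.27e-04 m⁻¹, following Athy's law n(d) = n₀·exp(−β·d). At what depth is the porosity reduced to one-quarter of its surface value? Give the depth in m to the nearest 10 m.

Working in km (1 km = 1000 m; β in km⁻¹ = β in m⁻¹ × 1000):
n/n₀ = 1/4 ⇒ exp(−β·d) = 1/4 ⇒ d = ln(4) / β
d = 1.3863 / 0.427 = 3.247 km

3250 m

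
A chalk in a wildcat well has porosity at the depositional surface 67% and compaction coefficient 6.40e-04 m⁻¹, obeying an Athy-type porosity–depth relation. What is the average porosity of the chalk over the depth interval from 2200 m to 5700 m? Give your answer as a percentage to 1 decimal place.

6.5%

Working in km (1 km = 1000 m; c in km⁻¹ = c in m⁻¹ × 1000):
⟨φ⟩ = (1/(z₂−z₁)) ∫ φ₀ e^(−cz) dz = φ₀·(e^(−c·z₁) − e^(−c·z₂)) / (c·(z₂−z₁))
e^(−0.64×2.2) = 0.2446; e^(−0.64×5.7) = 0.0260
⟨φ⟩ = 0.67 × (0.2446 − 0.0260) / (0.64 × 3.5) = 0.67 × 0.0976 = 0.0654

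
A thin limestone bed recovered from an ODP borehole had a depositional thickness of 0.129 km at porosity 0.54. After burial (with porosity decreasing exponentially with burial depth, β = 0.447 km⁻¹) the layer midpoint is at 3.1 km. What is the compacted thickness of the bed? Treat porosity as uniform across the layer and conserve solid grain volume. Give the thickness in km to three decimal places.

0.069 km

Porosity at 3.1 km: n = 0.54·exp(−0.447×3.1) = 0.1351
Solid-volume conservation: h(1−n) = h₀(1−n₀) ⇒ h = h₀·(1−n₀)/(1−n)
h = 0.129 × (1 − 0.54)/(1 − 0.1351) = 0.129 × 0.5318 = 0.0686 km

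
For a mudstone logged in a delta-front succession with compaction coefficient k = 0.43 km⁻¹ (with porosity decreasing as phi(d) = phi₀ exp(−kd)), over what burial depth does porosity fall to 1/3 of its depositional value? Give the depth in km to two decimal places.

phi/phi₀ = 1/3 ⇒ exp(−k·d) = 1/3 ⇒ d = ln(3) / k
d = 1.0986 / 0.43 = 2.555 km

2.55 km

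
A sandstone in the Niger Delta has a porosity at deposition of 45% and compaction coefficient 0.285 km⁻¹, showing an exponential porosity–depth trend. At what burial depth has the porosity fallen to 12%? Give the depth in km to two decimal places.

Invert Athy's law: z = ln(φ₀/φ) / k
z = ln(0.45/0.12) / 0.285 = ln(3.75) / 0.285 = 1.3218 / 0.285 = 4.638 km

4.64 km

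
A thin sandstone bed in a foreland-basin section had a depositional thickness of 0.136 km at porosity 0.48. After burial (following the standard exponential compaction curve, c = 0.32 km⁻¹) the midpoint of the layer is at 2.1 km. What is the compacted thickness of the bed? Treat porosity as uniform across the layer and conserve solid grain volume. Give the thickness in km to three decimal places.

0.094 km

Porosity at 2.1 km: n = 0.48·exp(−0.32×2.1) = 0.2451
Solid-volume conservation: h(1−n) = h₀(1−n₀) ⇒ h = h₀·(1−n₀)/(1−n)
h = 0.136 × (1 − 0.48)/(1 − 0.2451) = 0.136 × 0.6889 = 0.0937 km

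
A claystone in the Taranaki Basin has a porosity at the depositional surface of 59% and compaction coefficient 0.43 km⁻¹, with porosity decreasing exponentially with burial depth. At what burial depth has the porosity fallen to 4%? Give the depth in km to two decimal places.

Invert Athy's law: d = ln(phi₀/phi) / k
d = ln(0.59/0.04) / 0.43 = ln(14.75) / 0.43 = 2.6912 / 0.43 = 6.259 km

6.26 km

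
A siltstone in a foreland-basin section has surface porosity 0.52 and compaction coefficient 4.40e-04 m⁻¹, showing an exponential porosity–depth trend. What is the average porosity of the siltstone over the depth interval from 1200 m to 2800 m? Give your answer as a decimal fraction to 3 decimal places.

0.220

Working in km (1 km = 1000 m; k in km⁻¹ = k in m⁻¹ × 1000):
⟨phi⟩ = (1/(z₂−z₁)) ∫ phi₀ e^(−kz) dz = phi₀·(e^(−k·z₁) − e^(−k·z₂)) / (k·(z₂−z₁))
e^(−0.44×1.2) = 0.5898; e^(−0.44×2.8) = 0.2917
⟨phi⟩ = 0.52 × (0.5898 − 0.2917) / (0.44 × 1.6) = 0.52 × 0.4234 = 0.2202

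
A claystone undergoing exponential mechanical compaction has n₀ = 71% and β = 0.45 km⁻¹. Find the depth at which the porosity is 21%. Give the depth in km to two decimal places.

2.71 km

Invert Athy's law: Z = ln(n₀/n) / β
Z = ln(0.71/0.21) / 0.45 = ln(3.381) / 0.45 = 1.2182 / 0.45 = 2.707 km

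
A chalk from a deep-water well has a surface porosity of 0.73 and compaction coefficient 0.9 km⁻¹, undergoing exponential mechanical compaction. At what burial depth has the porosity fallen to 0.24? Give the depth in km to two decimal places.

1.24 km

Invert Athy's law: Z = ln(phi₀/phi) / β
Z = ln(0.73/0.24) / 0.9 = ln(3.042) / 0.9 = 1.1124 / 0.9 = 1.236 km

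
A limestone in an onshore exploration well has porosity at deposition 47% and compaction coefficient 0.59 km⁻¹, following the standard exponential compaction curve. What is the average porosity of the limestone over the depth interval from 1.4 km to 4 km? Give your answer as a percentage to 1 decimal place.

10.5%

⟨phi⟩ = (1/(z₂−z₁)) ∫ phi₀ e^(−kz) dz = phi₀·(e^(−k·z₁) − e^(−k·z₂)) / (k·(z₂−z₁))
e^(−0.59×1.4) = 0.4378; e^(−0.59×4) = 0.0944
⟨phi⟩ = 0.47 × (0.4378 − 0.0944) / (0.59 × 2.6) = 0.47 × 0.2238 = 0.1052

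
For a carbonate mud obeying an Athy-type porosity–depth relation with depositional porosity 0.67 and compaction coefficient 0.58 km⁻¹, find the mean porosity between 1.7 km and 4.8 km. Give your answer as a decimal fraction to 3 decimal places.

0.116

⟨phi⟩ = (1/(d₂−d₁)) ∫ phi₀ e^(−cd) dd = phi₀·(e^(−c·d₁) − e^(−c·d₂)) / (c·(d₂−d₁))
e^(−0.58×1.7) = 0.3731; e^(−0.58×4.8) = 0.0618
⟨phi⟩ = 0.67 × (0.3731 − 0.0618) / (0.58 × 3.1) = 0.67 × 0.1731 = 0.1160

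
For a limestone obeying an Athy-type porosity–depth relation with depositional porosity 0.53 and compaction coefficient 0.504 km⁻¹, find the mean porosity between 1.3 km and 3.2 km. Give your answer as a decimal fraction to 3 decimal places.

0.177

⟨n⟩ = (1/(z₂−z₁)) ∫ n₀ e^(−cz) dz = n₀·(e^(−c·z₁) − e^(−c·z₂)) / (c·(z₂−z₁))
e^(−0.504×1.3) = 0.5193; e^(−0.504×3.2) = 0.1993
⟨n⟩ = 0.53 × (0.5193 − 0.1993) / (0.504 × 1.9) = 0.53 × 0.3342 = 0.1771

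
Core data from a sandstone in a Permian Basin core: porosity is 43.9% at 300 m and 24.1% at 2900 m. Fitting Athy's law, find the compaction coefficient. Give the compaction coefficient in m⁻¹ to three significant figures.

Working in km (1 km = 1000 m; k in km⁻¹ = k in m⁻¹ × 1000):
Athy: φ(d) = φ₀ e^(−kd) ⇒ φ₁/φ₂ = e^{k(d₂−d₁)} ⇒ k = ln(φ₁/φ₂)/(d₂−d₁)
k = ln(0.439/0.241) / (2.9 − 0.3) = ln(1.822) / 2.6 = 0.5997 / 2.6 = 0.2307 km⁻¹

0.000231 m⁻¹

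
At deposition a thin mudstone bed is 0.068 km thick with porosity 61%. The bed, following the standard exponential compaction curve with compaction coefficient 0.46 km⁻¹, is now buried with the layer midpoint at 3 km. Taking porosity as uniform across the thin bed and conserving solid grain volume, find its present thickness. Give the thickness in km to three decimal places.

0.031 km

Porosity at 3 km: φ = 0.61·exp(−0.46×3) = 0.1535
Solid-volume conservation: h(1−φ) = h₀(1−φ₀) ⇒ h = h₀·(1−φ₀)/(1−φ)
h = 0.068 × (1 − 0.61)/(1 − 0.1535) = 0.068 × 0.4607 = 0.0313 km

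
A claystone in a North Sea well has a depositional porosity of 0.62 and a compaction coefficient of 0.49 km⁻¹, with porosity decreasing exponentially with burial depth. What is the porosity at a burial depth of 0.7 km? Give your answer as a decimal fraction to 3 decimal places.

phi = phi₀·exp(−β·Z) = 0.62 × exp(−0.49 × 0.7) = 0.62 × exp(−0.343)
  = 0.62 × 0.7096 = 0.4400

0.440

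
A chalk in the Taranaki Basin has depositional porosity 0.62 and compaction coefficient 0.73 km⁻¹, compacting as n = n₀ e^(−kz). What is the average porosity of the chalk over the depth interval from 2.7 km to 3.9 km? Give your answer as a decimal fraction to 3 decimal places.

0.058

⟨n⟩ = (1/(z₂−z₁)) ∫ n₀ e^(−kz) dz = n₀·(e^(−k·z₁) − e^(−k·z₂)) / (k·(z₂−z₁))
e^(−0.73×2.7) = 0.1393; e^(−0.73×3.9) = 0.0580
⟨n⟩ = 0.62 × (0.1393 − 0.0580) / (0.73 × 1.2) = 0.62 × 0.0928 = 0.0575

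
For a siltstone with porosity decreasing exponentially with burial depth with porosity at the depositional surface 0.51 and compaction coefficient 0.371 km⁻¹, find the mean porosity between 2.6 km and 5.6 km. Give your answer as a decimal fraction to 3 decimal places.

0.117

⟨φ⟩ = (1/(z₂−z₁)) ∫ φ₀ e^(−kz) dz = φ₀·(e^(−k·z₁) − e^(−k·z₂)) / (k·(z₂−z₁))
e^(−0.371×2.6) = 0.3811; e^(−0.371×5.6) = 0.1252
⟨φ⟩ = 0.51 × (0.3811 − 0.1252) / (0.371 × 3) = 0.51 × 0.2299 = 0.1173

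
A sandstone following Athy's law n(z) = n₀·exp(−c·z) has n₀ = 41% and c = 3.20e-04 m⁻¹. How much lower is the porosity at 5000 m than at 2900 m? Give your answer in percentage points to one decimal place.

Working in km (1 km = 1000 m; c in km⁻¹ = c in m⁻¹ × 1000):
n(2.9) = 0.41·e^(−0.32×2.9) = 0.1621
n(5) = 0.41·e^(−0.32×5) = 0.0828
Δn = 0.1621 − 0.0828 = 0.0793

7.9 percentage points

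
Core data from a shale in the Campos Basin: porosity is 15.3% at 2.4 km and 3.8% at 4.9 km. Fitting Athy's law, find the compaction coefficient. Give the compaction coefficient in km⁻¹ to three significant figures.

Athy: phi(z) = phi₀ e^(−cz) ⇒ phi₁/phi₂ = e^{c(z₂−z₁)} ⇒ c = ln(phi₁/phi₂)/(z₂−z₁)
c = ln(0.153/0.038) / (4.9 − 2.4) = ln(4.026) / 2.5 = 1.3929 / 2.5 = 0.5571 km⁻¹

0.557 km⁻¹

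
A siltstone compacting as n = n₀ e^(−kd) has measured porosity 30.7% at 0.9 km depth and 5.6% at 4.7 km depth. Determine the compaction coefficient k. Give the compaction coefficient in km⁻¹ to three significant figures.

0.448 km⁻¹

Athy: n(d) = n₀ e^(−kd) ⇒ n₁/n₂ = e^{k(d₂−d₁)} ⇒ k = ln(n₁/n₂)/(d₂−d₁)
k = ln(0.307/0.056) / (4.7 − 0.9) = ln(5.482) / 3.8 = 1.7015 / 3.8 = 0.4478 km⁻¹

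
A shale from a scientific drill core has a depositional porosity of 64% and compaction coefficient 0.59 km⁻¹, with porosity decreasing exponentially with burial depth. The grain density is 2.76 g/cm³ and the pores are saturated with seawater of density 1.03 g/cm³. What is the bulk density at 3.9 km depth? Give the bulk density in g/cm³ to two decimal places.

Porosity at depth: phi = 0.64·exp(−0.59×3.9) = 0.64×0.1002 = 0.0641
Bulk density: ρ_b = (1−phi)ρ_g + phi·ρ_f = 0.9359×2.76 + 0.0641×1.03
       = 2.583 + 0.066 = 2.649 g/cm³

2.65 g/cm³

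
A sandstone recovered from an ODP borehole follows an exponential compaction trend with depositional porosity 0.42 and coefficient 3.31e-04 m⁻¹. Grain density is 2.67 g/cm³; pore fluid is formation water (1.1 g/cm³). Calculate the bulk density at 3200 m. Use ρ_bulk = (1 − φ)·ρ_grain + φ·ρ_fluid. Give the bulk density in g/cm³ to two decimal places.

2.44 g/cm³

Working in km (1 km = 1000 m; c in km⁻¹ = c in m⁻¹ × 1000):
Porosity at depth: n = 0.42·exp(−0.331×3.2) = 0.42×0.3467 = 0.1456
Bulk density: ρ_b = (1−n)ρ_g + n·ρ_f = 0.8544×2.67 + 0.1456×1.1
       = 2.281 + 0.160 = 2.441 g/cm³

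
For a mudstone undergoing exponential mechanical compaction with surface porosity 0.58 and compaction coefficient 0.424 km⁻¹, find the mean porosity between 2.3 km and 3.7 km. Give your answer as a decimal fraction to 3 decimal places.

0.165

⟨n⟩ = (1/(d₂−d₁)) ∫ n₀ e^(−kd) dd = n₀·(e^(−k·d₁) − e^(−k·d₂)) / (k·(d₂−d₁))
e^(−0.424×2.3) = 0.3771; e^(−0.424×3.7) = 0.2083
⟨n⟩ = 0.58 × (0.3771 − 0.2083) / (0.424 × 1.4) = 0.58 × 0.2844 = 0.1650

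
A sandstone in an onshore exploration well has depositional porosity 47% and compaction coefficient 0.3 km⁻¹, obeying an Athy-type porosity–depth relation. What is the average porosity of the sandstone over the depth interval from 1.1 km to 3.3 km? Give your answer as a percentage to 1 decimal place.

⟨φ⟩ = (1/(d₂−d₁)) ∫ φ₀ e^(−kd) dd = φ₀·(e^(−k·d₁) − e^(−k·d₂)) / (k·(d₂−d₁))
e^(−0.3×1.1) = 0.7189; e^(−0.3×3.3) = 0.3716
⟨φ⟩ = 0.47 × (0.7189 − 0.3716) / (0.3 × 2.2) = 0.47 × 0.5263 = 0.2474

24.7%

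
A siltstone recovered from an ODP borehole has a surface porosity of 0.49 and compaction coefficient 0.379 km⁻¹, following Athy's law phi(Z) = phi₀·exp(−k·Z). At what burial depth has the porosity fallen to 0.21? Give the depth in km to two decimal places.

2.24 km

Invert Athy's law: Z = ln(phi₀/phi) / k
Z = ln(0.49/0.21) / 0.379 = ln(2.333) / 0.379 = 0.8473 / 0.379 = 2.236 km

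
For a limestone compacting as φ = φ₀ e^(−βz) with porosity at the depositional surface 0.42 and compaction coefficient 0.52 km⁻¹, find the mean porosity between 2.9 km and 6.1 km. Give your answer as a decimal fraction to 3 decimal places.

0.045

⟨φ⟩ = (1/(z₂−z₁)) ∫ φ₀ e^(−βz) dz = φ₀·(e^(−β·z₁) − e^(−β·z₂)) / (β·(z₂−z₁))
e^(−0.52×2.9) = 0.2214; e^(−0.52×6.1) = 0.0419
⟨φ⟩ = 0.42 × (0.2214 − 0.0419) / (0.52 × 3.2) = 0.42 × 0.1078 = 0.0453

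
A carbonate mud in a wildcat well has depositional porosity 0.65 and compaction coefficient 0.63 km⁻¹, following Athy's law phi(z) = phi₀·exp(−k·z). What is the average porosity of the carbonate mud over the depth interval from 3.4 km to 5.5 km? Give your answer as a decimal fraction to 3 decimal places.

0.042

⟨phi⟩ = (1/(z₂−z₁)) ∫ phi₀ e^(−kz) dz = phi₀·(e^(−k·z₁) − e^(−k·z₂)) / (k·(z₂−z₁))
e^(−0.63×3.4) = 0.1174; e^(−0.63×5.5) = 0.0313
⟨phi⟩ = 0.65 × (0.1174 − 0.0313) / (0.63 × 2.1) = 0.65 × 0.0651 = 0.0423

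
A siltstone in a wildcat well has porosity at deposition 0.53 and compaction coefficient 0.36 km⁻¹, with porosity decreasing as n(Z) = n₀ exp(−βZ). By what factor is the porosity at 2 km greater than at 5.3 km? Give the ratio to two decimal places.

3.28

n(Z₁)/n(Z₂) = e^(−β·Z₁)/e^(−β·Z₂) = e^{β(Z₂−Z₁)}
= exp(0.36 × 3.3) = exp(1.188) = 3.2805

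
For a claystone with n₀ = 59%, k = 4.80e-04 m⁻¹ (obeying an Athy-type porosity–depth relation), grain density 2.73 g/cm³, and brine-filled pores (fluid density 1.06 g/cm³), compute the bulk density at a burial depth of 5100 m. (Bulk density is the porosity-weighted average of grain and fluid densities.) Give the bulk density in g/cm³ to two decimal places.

2.64 g/cm³

Working in km (1 km = 1000 m; k in km⁻¹ = k in m⁻¹ × 1000):
Porosity at depth: n = 0.59·exp(−0.48×5.1) = 0.59×0.0865 = 0.0510
Bulk density: ρ_b = (1−n)ρ_g + n·ρ_f = 0.9490×2.73 + 0.0510×1.06
       = 2.591 + 0.054 = 2.645 g/cm³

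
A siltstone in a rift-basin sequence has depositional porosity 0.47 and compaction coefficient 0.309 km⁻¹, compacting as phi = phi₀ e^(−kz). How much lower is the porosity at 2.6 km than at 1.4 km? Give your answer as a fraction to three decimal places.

0.094

phi(1.4) = 0.47·e^(−0.309×1.4) = 0.3049
phi(2.6) = 0.47·e^(−0.309×2.6) = 0.2105
Δphi = 0.3049 − 0.2105 = 0.0945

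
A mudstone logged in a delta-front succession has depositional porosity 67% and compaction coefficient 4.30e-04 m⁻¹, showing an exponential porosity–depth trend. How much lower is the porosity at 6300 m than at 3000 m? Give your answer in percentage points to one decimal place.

Working in km (1 km = 1000 m; c in km⁻¹ = c in m⁻¹ × 1000):
phi(3) = 0.67·e^(−0.43×3) = 0.1844
phi(6.3) = 0.67·e^(−0.43×6.3) = 0.0446
Δphi = 0.1844 − 0.0446 = 0.1398

14.0 percentage points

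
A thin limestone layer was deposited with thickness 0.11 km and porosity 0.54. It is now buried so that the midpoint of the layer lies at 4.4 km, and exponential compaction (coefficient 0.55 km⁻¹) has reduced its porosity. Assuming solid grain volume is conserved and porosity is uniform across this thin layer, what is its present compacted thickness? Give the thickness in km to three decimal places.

Porosity at 4.4 km: phi = 0.54·exp(−0.55×4.4) = 0.0480
Solid-volume conservation: h(1−phi) = h₀(1−phi₀) ⇒ h = h₀·(1−phi₀)/(1−phi)
h = 0.11 × (1 − 0.54)/(1 − 0.0480) = 0.11 × 0.4832 = 0.0532 km

0.053 km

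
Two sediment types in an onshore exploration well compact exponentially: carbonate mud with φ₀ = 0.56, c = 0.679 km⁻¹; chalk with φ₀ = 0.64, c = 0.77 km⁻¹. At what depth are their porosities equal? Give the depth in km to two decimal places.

Set φ₀ₐ e^(−cₐz) = φ₀ᵦ e^(−cᵦz) ⇒ ln(φ₀ₐ/φ₀ᵦ) = (cₐ − cᵦ)·z
z = ln(0.56/0.64) / (0.679 − 0.77) = -0.1335 / -0.091 = 1.467 km

1.47 km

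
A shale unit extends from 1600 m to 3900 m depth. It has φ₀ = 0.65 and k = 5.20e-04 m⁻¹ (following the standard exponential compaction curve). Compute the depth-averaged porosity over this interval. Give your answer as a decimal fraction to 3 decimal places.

0.165

Working in km (1 km = 1000 m; k in km⁻¹ = k in m⁻¹ × 1000):
⟨φ⟩ = (1/(Z₂−Z₁)) ∫ φ₀ e^(−kZ) dZ = φ₀·(e^(−k·Z₁) − e^(−k·Z₂)) / (k·(Z₂−Z₁))
e^(−0.52×1.6) = 0.4352; e^(−0.52×3.9) = 0.1316
⟨φ⟩ = 0.65 × (0.4352 − 0.1316) / (0.52 × 2.3) = 0.65 × 0.2538 = 0.1650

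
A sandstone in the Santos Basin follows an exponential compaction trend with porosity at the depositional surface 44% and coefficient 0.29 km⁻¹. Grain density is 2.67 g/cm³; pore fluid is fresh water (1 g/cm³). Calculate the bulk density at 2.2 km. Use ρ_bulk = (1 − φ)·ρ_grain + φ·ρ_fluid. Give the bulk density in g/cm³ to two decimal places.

2.28 g/cm³

Porosity at depth: φ = 0.44·exp(−0.29×2.2) = 0.44×0.5283 = 0.2325
Bulk density: ρ_b = (1−φ)ρ_g + φ·ρ_f = 0.7675×2.67 + 0.2325×1
       = 2.049 + 0.232 = 2.282 g/cm³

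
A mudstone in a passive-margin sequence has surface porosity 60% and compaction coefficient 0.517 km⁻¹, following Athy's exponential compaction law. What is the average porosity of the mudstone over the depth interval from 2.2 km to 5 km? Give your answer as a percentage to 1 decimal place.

⟨φ⟩ = (1/(z₂−z₁)) ∫ φ₀ e^(−βz) dz = φ₀·(e^(−β·z₁) − e^(−β·z₂)) / (β·(z₂−z₁))
e^(−0.517×2.2) = 0.3207; e^(−0.517×5) = 0.0754
⟨φ⟩ = 0.6 × (0.3207 − 0.0754) / (0.517 × 2.8) = 0.6 × 0.1694 = 0.1017

10.2%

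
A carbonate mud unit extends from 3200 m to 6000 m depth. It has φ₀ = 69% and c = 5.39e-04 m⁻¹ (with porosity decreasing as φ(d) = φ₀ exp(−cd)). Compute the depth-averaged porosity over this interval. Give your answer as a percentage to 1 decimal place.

Working in km (1 km = 1000 m; c in km⁻¹ = c in m⁻¹ × 1000):
⟨φ⟩ = (1/(d₂−d₁)) ∫ φ₀ e^(−cd) dd = φ₀·(e^(−c·d₁) − e^(−c·d₂)) / (c·(d₂−d₁))
e^(−0.539×3.2) = 0.1782; e^(−0.539×6) = 0.0394
⟨φ⟩ = 0.69 × (0.1782 − 0.0394) / (0.539 × 2.8) = 0.69 × 0.0920 = 0.0635

6.3%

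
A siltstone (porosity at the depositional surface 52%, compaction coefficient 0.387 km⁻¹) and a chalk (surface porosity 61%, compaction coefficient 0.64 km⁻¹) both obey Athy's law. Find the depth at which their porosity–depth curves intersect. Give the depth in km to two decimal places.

Set phi₀ₐ e^(−kₐZ) = phi₀ᵦ e^(−kᵦZ) ⇒ ln(phi₀ₐ/phi₀ᵦ) = (kₐ − kᵦ)·Z
Z = ln(0.52/0.61) / (0.387 − 0.64) = -0.1596 / -0.253 = 0.631 km

0.63 km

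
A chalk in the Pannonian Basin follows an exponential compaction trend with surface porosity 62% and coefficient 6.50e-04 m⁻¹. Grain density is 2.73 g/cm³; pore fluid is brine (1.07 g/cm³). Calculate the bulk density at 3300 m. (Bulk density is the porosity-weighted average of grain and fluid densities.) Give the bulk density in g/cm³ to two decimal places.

Working in km (1 km = 1000 m; k in km⁻¹ = k in m⁻¹ × 1000):
Porosity at depth: phi = 0.62·exp(−0.65×3.3) = 0.62×0.1171 = 0.0726
Bulk density: ρ_b = (1−phi)ρ_g + phi·ρ_f = 0.9274×2.73 + 0.0726×1.07
       = 2.532 + 0.078 = 2.610 g/cm³

2.61 g/cm³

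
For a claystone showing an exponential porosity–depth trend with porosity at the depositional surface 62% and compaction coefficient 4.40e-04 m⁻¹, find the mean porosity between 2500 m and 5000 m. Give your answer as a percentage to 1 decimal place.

Working in km (1 km = 1000 m; c in km⁻¹ = c in m⁻¹ × 1000):
⟨phi⟩ = (1/(z₂−z₁)) ∫ phi₀ e^(−cz) dz = phi₀·(e^(−c·z₁) − e^(−c·z₂)) / (c·(z₂−z₁))
e^(−0.44×2.5) = 0.3329; e^(−0.44×5) = 0.1108
⟨phi⟩ = 0.62 × (0.3329 − 0.1108) / (0.44 × 2.5) = 0.62 × 0.2019 = 0.1252

12.5%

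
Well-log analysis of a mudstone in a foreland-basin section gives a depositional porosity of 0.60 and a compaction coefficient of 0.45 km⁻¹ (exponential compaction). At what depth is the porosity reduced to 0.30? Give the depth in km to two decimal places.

Invert Athy's law: z = ln(phi₀/phi) / β
z = ln(0.6/0.3) / 0.45 = ln(2) / 0.45 = 0.6931 / 0.45 = 1.540 km

1.54 km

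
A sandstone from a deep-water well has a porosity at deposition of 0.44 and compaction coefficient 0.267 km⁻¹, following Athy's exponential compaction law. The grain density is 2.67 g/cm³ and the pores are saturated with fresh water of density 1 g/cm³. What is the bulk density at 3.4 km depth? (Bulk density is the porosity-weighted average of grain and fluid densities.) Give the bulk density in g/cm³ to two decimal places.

Porosity at depth: n = 0.44·exp(−0.267×3.4) = 0.44×0.4034 = 0.1775
Bulk density: ρ_b = (1−n)ρ_g + n·ρ_f = 0.8225×2.67 + 0.1775×1
       = 2.196 + 0.178 = 2.374 g/cm³

2.37 g/cm³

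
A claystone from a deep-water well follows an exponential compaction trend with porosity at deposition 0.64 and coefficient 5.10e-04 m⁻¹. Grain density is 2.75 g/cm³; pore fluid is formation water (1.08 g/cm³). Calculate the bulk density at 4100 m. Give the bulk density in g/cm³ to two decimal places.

Working in km (1 km = 1000 m; β in km⁻¹ = β in m⁻¹ × 1000):
Porosity at depth: phi = 0.64·exp(−0.51×4.1) = 0.64×0.1236 = 0.0791
Bulk density: ρ_b = (1−phi)ρ_g + phi·ρ_f = 0.9209×2.75 + 0.0791×1.08
       = 2.533 + 0.085 = 2.618 g/cm³

2.62 g/cm³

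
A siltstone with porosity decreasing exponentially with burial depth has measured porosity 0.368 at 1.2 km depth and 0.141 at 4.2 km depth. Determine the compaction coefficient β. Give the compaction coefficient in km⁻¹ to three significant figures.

0.320 km⁻¹

Athy: phi(d) = phi₀ e^(−βd) ⇒ phi₁/phi₂ = e^{β(d₂−d₁)} ⇒ β = ln(phi₁/phi₂)/(d₂−d₁)
β = ln(0.368/0.141) / (4.2 − 1.2) = ln(2.61) / 3 = 0.9593 / 3 = 0.3198 km⁻¹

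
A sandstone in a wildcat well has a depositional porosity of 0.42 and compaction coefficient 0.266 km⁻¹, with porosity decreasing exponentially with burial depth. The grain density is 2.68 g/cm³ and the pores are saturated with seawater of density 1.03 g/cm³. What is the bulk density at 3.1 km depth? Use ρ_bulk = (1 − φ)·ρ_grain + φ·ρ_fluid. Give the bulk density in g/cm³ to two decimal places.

Porosity at depth: n = 0.42·exp(−0.266×3.1) = 0.42×0.4384 = 0.1841
Bulk density: ρ_b = (1−n)ρ_g + n·ρ_f = 0.8159×2.68 + 0.1841×1.03
       = 2.187 + 0.190 = 2.376 g/cm³

2.38 g/cm³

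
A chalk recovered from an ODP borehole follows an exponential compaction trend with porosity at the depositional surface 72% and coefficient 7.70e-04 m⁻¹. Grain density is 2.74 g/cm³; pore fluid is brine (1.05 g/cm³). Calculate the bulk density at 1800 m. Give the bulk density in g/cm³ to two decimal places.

2.44 g/cm³

Working in km (1 km = 1000 m; c in km⁻¹ = c in m⁻¹ × 1000):
Porosity at depth: n = 0.72·exp(−0.77×1.8) = 0.72×0.2501 = 0.1801
Bulk density: ρ_b = (1−n)ρ_g + n·ρ_f = 0.8199×2.74 + 0.1801×1.05
       = 2.247 + 0.189 = 2.436 g/cm³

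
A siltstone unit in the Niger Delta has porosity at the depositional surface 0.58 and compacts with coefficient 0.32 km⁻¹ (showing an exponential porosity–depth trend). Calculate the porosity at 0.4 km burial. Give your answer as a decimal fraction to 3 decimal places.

0.510

n = n₀·exp(−β·Z) = 0.58 × exp(−0.32 × 0.4) = 0.58 × exp(−0.128)
  = 0.58 × 0.8799 = 0.5103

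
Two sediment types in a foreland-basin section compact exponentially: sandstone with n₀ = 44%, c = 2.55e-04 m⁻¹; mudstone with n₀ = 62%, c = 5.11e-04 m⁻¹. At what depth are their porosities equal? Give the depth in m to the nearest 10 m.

1340 m

Working in km (1 km = 1000 m; c in km⁻¹ = c in m⁻¹ × 1000):
Set n₀ₐ e^(−cₐZ) = n₀ᵦ e^(−cᵦZ) ⇒ ln(n₀ₐ/n₀ᵦ) = (cₐ − cᵦ)·Z
Z = ln(0.44/0.62) / (0.255 − 0.511) = -0.3429 / -0.256 = 1.340 km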